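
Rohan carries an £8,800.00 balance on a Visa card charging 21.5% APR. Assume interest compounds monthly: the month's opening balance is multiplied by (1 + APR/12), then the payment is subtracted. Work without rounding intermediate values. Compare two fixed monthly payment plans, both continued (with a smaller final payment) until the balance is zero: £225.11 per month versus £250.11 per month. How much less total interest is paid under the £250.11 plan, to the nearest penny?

Monthly rate r = 21.5%/12 = 1.79167% = 0.0179167.
At £225.11/mo: n = ⌈−ln(1 − rB₀/P)/ln(1+r)⌉ = 68 payments (last £196.86); total interest = total paid − £8,800.00 = £6,479.23.
At £250.11/mo: 57 payments (last £12.13); total interest £5,218.29.
Interest saved = £6,479.23 − £5,218.29 = £1,260.94.

£1,260.94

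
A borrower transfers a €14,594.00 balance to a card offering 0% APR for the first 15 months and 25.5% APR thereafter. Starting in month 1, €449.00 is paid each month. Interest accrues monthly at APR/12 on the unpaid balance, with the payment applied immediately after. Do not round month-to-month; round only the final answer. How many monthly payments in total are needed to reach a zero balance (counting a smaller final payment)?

Promo months 1–15 at r₀ = 0%/12 = 0; months 16+ at r₁ = 25.5%/12 = 0.02125.
After month 15 (no interest yet): B = €14,594.00 − 15·€449.00 = €7,859.00.
Then at r₁ with €449.00/mo: n₂ = −ln(1 − r₁·B/P)/ln(1+r₁) ≈ 22.12 → 23 more payments.

38 payments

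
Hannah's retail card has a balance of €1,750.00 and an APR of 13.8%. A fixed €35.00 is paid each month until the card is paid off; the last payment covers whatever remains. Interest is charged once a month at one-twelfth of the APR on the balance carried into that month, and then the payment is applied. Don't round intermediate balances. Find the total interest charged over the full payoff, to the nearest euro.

€869

Monthly rate r = 13.8%/12 = 1.15% = 0.0115.
Payoff takes n = ⌈−ln(1 − rB₀/P)/ln(1+r)⌉ = ⌈74.833⌉ = 75 payments; the last is €29.17.
Total paid = 74·€35.00 + €29.17 = €2,619.17.
Total interest = total paid − principal = €2,619.17 − €1,750.00 = €869.17.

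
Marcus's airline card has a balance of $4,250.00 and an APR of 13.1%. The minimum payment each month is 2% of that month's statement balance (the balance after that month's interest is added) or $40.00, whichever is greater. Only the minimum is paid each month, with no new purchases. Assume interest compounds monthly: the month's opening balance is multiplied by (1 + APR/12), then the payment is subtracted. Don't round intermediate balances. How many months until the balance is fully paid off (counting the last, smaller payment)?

Monthly rate r = 13.1%/12 = 1.09167% = 0.0109167.
While 2% of the post-interest balance exceeds $40.00, each month B ← (B·(1+r))·(1 − 0.02), i.e. B shrinks by the factor (1+r)·0.98 = 0.9907.
This holds for months 1–82. Entering month 83 the balance is $1,975.09; 2% of the post-interest balance is now below $40.00, so the flat $40.00 minimum applies from here.
From month 83 a fixed $40.00 at rate r clears $1,975.09 in 72 more payments. Total: 82 + 72 = 154 months.

154 months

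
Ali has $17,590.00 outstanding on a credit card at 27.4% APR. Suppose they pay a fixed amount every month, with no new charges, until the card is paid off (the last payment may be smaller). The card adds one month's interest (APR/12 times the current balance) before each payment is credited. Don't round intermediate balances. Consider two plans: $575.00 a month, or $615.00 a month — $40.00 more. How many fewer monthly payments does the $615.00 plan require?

7 fewer payments

Monthly rate r = 27.4%/12 = 2.28333% = 0.0228333.
At $575.00/mo: n = ⌈−ln(1 − rB₀/P)/ln(1+r)⌉ = 54 payments (last $62.58); total interest = total paid − $17,590.00 = $12,947.58.
At $615.00/mo: 47 payments (last $548.54); total interest $11,248.54.
Payments saved = 54 − 47 = 7.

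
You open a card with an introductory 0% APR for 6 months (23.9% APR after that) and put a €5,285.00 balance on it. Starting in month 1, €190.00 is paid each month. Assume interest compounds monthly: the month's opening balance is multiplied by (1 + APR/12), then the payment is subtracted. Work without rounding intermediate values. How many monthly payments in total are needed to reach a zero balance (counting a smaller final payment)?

Promo months 1–6 at r₀ = 0%/12 = 0; months 7+ at r₁ = 23.9%/12 = 0.0199167.
After month 6 (no interest yet): B = €5,285.00 − 6·€190.00 = €4,145.00.
Then at r₁ with €190.00/mo: n₂ = −ln(1 − r₁·B/P)/ln(1+r₁) ≈ 28.91 → 29 more payments.

35 months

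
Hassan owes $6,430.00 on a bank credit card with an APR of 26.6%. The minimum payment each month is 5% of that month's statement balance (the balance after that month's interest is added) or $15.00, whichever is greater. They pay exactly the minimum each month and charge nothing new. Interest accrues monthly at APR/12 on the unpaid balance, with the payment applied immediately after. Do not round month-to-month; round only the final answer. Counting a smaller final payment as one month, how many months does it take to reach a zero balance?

Monthly rate r = 26.6%/12 = 2.21667% = 0.0221667.
While 5% of the post-interest balance exceeds $15.00, each month B ← (B·(1+r))·(1 − 0.05), i.e. B shrinks by the factor (1+r)·0.95 = 0.97106.
This holds for months 1–106. Entering month 107 the balance is $285.90; 5% of the post-interest balance is now below $15.00, so the flat $15.00 minimum applies from here.
From month 107 a fixed $15.00 at rate r clears $285.90 in 26 more payments. Total: 106 + 26 = 132 months.

132 months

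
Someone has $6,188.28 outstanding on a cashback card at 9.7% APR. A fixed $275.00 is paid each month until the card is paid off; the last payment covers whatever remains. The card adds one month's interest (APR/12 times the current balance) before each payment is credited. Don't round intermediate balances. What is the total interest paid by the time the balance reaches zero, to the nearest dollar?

Monthly rate r = 9.7%/12 = 0.808333% = 0.00808333.
Payoff takes n = ⌈−ln(1 − rB₀/P)/ln(1+r)⌉ = ⌈24.938⌉ = 25 payments; the last is $257.89.
Total paid = 24·$275.00 + $257.89 = $6,857.89.
Total interest = total paid − principal = $6,857.89 − $6,188.28 = $669.61.

$670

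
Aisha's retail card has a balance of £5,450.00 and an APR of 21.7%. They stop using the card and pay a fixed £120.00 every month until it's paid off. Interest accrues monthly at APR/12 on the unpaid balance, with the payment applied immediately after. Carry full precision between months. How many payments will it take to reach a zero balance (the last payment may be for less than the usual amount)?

Monthly rate r = 21.7%/12 = 1.80833% = 0.0180833.
Recurrence: B ← B·(1+r) − £120.00.
Month 1: interest £98.55; balance after payment £5,428.55.
Month 2: interest £98.17; balance after payment £5,406.72.
Closed form: n = −ln(1 − rB₀/P)/ln(1+r) = −ln(0.17872)/ln(1.01808) ≈ 96.082, so the balance reaches zero during payment 97.

97 payments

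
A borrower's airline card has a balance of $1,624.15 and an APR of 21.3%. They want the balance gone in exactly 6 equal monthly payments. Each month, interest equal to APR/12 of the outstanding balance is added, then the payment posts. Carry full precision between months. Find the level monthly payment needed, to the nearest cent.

Monthly rate r = 21.3%/12 = 1.775% = 0.01775.
Level-payment amortization: P = B₀·r / (1 − (1+r)^(−n)) = 1624.15·0.01775 / (1 − 1.01775^(−6)).
Denominator 1 − (1+r)^(−6) = 0.100184782.
P = 28.8287 / 0.100184782 ≈ 287.75.

$287.75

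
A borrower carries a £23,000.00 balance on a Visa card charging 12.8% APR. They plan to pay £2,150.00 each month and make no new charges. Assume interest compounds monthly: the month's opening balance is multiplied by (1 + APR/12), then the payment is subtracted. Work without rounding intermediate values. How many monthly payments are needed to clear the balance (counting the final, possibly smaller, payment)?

12 months

Monthly rate r = 12.8%/12 = 1.06667% = 0.0106667.
Recurrence: B ← B·(1+r) − £2,150.00.
Month 1: interest £245.33; balance after payment £21,095.33.
Month 2: interest £225.02; balance after payment £19,170.35.
Closed form: n = −ln(1 − rB₀/P)/ln(1+r) = −ln(0.88589)/ln(1.01067) ≈ 11.419, so the balance reaches zero during payment 12.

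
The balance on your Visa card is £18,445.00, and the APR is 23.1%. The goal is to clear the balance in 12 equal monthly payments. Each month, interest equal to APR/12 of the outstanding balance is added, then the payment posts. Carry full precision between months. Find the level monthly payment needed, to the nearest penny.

Monthly rate r = 23.1%/12 = 1.925% = 0.01925.
Level-payment amortization: P = B₀·r / (1 − (1+r)^(−n)) = 18445.00·0.01925 / (1 − 1.01925^(−12)).
Denominator 1 − (1+r)^(−12) = 0.204516166.
P = 355.066 / 0.204516166 ≈ 1736.13.

£1,736.13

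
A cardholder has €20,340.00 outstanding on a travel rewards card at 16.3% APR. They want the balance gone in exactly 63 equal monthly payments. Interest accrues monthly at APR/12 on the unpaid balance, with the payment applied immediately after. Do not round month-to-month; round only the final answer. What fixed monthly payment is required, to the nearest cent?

Monthly rate r = 16.3%/12 = 1.35833% = 0.0135833.
Level-payment amortization: P = B₀·r / (1 − (1+r)^(−n)) = 20340.00·0.0135833 / (1 − 1.01358^(−63)).
Denominator 1 − (1+r)^(−63) = 0.57258085.
P = 276.285 / 0.57258085 ≈ 482.53.

€482.53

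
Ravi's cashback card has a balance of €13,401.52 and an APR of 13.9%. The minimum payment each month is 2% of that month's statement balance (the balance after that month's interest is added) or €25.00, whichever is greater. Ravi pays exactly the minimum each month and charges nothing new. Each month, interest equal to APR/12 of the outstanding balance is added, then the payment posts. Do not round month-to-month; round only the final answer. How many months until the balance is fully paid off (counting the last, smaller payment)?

349 months

Monthly rate r = 13.9%/12 = 1.15833% = 0.0115833.
While 2% of the post-interest balance exceeds €25.00, each month B ← (B·(1+r))·(1 − 0.02), i.e. B shrinks by the factor (1+r)·0.98 = 0.99135.
This holds for months 1–275. Entering month 276 the balance is €1,229.65; 2% of the post-interest balance is now below €25.00, so the flat €25.00 minimum applies from here.
From month 276 a fixed €25.00 at rate r clears €1,229.65 in 74 more payments. Total: 275 + 74 = 349 months.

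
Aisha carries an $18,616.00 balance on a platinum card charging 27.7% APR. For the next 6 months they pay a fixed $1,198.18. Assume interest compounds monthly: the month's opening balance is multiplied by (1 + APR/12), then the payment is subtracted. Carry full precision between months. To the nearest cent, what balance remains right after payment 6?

$13,730.82

Monthly rate r = 27.7%/12 = 2.30833% = 0.0230833.
Each month: B ← B·(1+r) − $1,198.18.
Month 1: interest $429.72; balance after payment $17,847.54.
Month 2: interest $411.98; balance after payment $17,061.34.
Month 3: interest $393.83; balance after payment $16,256.99.
Month 4: interest $375.27; balance after payment $15,434.08.
Month 5: interest $356.27; balance after payment $14,592.17.
Month 6: interest $336.84; balance after payment $13,730.82.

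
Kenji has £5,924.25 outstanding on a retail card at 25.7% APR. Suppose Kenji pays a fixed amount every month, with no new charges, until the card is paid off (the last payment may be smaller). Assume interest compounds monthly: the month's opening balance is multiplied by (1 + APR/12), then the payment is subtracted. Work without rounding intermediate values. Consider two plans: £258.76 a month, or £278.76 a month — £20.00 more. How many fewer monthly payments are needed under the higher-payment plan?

3 fewer payments

Monthly rate r = 25.7%/12 = 2.14167% = 0.0214167.
At £258.76/mo: n = ⌈−ln(1 − rB₀/P)/ln(1+r)⌉ = 32 payments (last £209.04); total interest = total paid − £5,924.25 = £2,306.35.
At £278.76/mo: 29 payments (last £183.65); total interest £2,064.68.
Payments saved = 32 − 29 = 3.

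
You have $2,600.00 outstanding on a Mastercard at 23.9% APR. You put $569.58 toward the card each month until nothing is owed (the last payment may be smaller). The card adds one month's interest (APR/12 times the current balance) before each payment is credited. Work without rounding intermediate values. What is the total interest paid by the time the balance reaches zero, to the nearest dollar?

$154

Monthly rate r = 23.9%/12 = 1.99167% = 0.0199167.
Payoff takes n = ⌈−ln(1 − rB₀/P)/ln(1+r)⌉ = ⌈4.833⌉ = 5 payments; the last is $475.39.
Total paid = 4·$569.58 + $475.39 = $2,753.71.
Total interest = total paid − principal = $2,753.71 − $2,600.00 = $153.71.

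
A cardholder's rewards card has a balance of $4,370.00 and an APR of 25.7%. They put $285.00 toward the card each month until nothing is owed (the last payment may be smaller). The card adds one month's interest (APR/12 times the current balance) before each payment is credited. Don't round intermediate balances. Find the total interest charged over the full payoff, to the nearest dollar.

$984

Monthly rate r = 25.7%/12 = 2.14167% = 0.0214167.
Payoff takes n = ⌈−ln(1 − rB₀/P)/ln(1+r)⌉ = ⌈18.786⌉ = 19 payments; the last is $224.38.
Total paid = 18·$285.00 + $224.38 = $5,354.38.
Total interest = total paid − principal = $5,354.38 − $4,370.00 = $984.38.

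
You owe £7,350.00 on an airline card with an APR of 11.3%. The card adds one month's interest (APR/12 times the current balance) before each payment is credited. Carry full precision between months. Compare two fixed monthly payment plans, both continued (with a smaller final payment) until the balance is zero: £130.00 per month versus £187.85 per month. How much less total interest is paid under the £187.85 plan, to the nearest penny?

£1,332.54

Monthly rate r = 11.3%/12 = 0.941667% = 0.00941667.
At £130.00/mo: n = ⌈−ln(1 − rB₀/P)/ln(1+r)⌉ = 82 payments (last £13.50); total interest = total paid − £7,350.00 = £3,193.50.
At £187.85/mo: 50 payments (last £6.31); total interest £1,860.96.
Interest saved = £3,193.50 − £1,860.96 = £1,332.54.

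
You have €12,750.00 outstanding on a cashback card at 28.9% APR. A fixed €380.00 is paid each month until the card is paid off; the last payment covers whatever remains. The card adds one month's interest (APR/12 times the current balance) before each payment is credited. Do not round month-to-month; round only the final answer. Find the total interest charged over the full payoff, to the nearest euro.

€13,607

Monthly rate r = 28.9%/12 = 2.40833% = 0.0240833.
Payoff takes n = ⌈−ln(1 − rB₀/P)/ln(1+r)⌉ = ⌈69.358⌉ = 70 payments; the last is €136.97.
Total paid = 69·€380.00 + €136.97 = €26,356.97.
Total interest = total paid − principal = €26,356.97 − €12,750.00 = €13,606.97.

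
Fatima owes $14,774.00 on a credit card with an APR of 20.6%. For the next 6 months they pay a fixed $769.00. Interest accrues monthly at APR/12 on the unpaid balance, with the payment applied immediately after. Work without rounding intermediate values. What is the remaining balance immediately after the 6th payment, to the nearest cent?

Monthly rate r = 20.6%/12 = 1.71667% = 0.0171667.
Each month: B ← B·(1+r) − $769.00.
Month 1: interest $253.62; balance after payment $14,258.62.
Month 2: interest $244.77; balance after payment $13,734.39.
Month 3: interest $235.77; balance after payment $13,201.17.
Month 4: interest $226.62; balance after payment $12,658.79.
Month 5: interest $217.31; balance after payment $12,107.10.
Month 6: interest $207.84; balance after payment $11,545.93.

$11,545.93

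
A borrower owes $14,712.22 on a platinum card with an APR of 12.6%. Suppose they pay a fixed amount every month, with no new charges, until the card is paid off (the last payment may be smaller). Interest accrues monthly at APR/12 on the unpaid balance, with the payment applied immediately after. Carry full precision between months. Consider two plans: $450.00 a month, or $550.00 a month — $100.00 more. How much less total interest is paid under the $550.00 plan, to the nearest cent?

$754.68

Monthly rate r = 12.6%/12 = 1.05% = 0.0105.
At $450.00/mo: n = ⌈−ln(1 − rB₀/P)/ln(1+r)⌉ = 41 payments (last $116.56); total interest = total paid − $14,712.22 = $3,404.34.
At $550.00/mo: 32 payments (last $311.88); total interest $2,649.66.
Interest saved = $3,404.34 − $2,649.66 = $754.68.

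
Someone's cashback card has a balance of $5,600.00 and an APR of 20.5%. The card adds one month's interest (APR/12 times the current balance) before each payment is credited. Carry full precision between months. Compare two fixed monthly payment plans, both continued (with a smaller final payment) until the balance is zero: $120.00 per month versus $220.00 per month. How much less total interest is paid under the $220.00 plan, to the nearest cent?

$3,892.06

Monthly rate r = 20.5%/12 = 1.70833% = 0.0170833.
At $120.00/mo: n = ⌈−ln(1 − rB₀/P)/ln(1+r)⌉ = 95 payments (last $24.06); total interest = total paid − $5,600.00 = $5,704.06.
At $220.00/mo: 34 payments (last $152.00); total interest $1,812.00.
Interest saved = $5,704.06 − $1,812.00 = $3,892.06.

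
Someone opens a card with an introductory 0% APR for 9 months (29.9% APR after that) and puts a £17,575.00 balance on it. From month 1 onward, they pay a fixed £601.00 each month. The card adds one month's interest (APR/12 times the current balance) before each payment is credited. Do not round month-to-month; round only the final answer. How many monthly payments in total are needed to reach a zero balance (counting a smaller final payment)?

Promo months 1–9 at r₀ = 0%/12 = 0; months 10+ at r₁ = 29.9%/12 = 0.0249167.
After month 9 (no interest yet): B = £17,575.00 − 9·£601.00 = £12,166.00.
Then at r₁ with £601.00/mo: n₂ = −ln(1 − r₁·B/P)/ln(1+r₁) ≈ 28.52 → 29 more payments.

38 months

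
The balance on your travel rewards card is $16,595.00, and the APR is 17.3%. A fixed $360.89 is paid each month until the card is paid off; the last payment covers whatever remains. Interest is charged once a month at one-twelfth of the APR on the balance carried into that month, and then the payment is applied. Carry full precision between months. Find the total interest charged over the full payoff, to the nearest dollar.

$10,823

Monthly rate r = 17.3%/12 = 1.44167% = 0.0144167.
Payoff takes n = ⌈−ln(1 − rB₀/P)/ln(1+r)⌉ = ⌈75.973⌉ = 76 payments; the last is $351.35.
Total paid = 75·$360.89 + $351.35 = $27,418.10.
Total interest = total paid − principal = $27,418.10 − $16,595.00 = $10,823.10.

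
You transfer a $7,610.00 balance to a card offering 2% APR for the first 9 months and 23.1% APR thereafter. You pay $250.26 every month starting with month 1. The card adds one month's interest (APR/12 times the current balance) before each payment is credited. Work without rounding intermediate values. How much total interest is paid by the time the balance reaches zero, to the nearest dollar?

$1,788

Promo months 1–9 at r₀ = 2%/12 = 0.00166667; months 10+ at r₁ = 23.1%/12 = 0.01925.
After month 9: iterate B ← B·(1+r₀) − $250.26 for 9 months → $5,457.50.
Then at r₁ with $250.26/mo: n₂ = −ln(1 − r₁·B/P)/ln(1+r₁) ≈ 28.55 → 29 more payments.
Total paid = 37·$250.26 + $138.26 = $9,397.88; interest = $9,397.88 − $7,610.00 = $1,787.88.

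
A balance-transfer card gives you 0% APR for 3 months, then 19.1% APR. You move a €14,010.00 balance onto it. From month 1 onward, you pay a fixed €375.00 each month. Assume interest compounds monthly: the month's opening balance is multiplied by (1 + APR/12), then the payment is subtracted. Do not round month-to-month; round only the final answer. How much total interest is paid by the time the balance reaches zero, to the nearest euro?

€5,914

Promo months 1–3 at r₀ = 0%/12 = 0; months 4+ at r₁ = 19.1%/12 = 0.0159167.
After month 3 (no interest yet): B = €14,010.00 − 3·€375.00 = €12,885.00.
Then at r₁ with €375.00/mo: n₂ = −ln(1 − r₁·B/P)/ln(1+r₁) ≈ 50.13 → 51 more payments.
Total paid = 53·€375.00 + €49.47 = €19,924.47; interest = €19,924.47 − €14,010.00 = €5,914.47.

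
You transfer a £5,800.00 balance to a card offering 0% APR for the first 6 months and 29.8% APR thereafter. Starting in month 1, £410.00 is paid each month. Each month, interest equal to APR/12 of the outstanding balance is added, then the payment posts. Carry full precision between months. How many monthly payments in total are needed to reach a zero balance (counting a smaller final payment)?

16 months

Promo months 1–6 at r₀ = 0%/12 = 0; months 7+ at r₁ = 29.8%/12 = 0.0248333.
After month 6 (no interest yet): B = £5,800.00 − 6·£410.00 = £3,340.00.
Then at r₁ with £410.00/mo: n₂ = −ln(1 − r₁·B/P)/ln(1+r₁) ≈ 9.21 → 10 more payments.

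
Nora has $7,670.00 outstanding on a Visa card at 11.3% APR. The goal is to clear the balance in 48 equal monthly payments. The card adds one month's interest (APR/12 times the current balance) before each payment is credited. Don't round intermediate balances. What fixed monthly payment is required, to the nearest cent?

$199.35

Monthly rate r = 11.3%/12 = 0.941667% = 0.00941667.
Level-payment amortization: P = B₀·r / (1 − (1+r)^(−n)) = 7670.00·0.00941667 / (1 − 1.00942^(−48)).
Denominator 1 − (1+r)^(−48) = 0.362298581.
P = 72.2258 / 0.362298581 ≈ 199.35.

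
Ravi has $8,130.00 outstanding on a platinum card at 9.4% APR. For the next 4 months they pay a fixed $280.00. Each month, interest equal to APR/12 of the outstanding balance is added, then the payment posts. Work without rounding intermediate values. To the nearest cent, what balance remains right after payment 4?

Monthly rate r = 9.4%/12 = 0.783333% = 0.00783333.
Each month: B ← B·(1+r) − $280.00.
Month 1: interest $63.68; balance after payment $7,913.68.
Month 2: interest $61.99; balance after payment $7,695.68.
Month 3: interest $60.28; balance after payment $7,475.96.
Month 4: interest $58.56; balance after payment $7,254.52.

$7,254.52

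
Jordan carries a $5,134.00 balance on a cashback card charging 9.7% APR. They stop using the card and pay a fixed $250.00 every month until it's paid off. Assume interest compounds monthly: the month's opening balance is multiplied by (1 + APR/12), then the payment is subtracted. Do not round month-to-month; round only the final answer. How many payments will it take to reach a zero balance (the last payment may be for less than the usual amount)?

Monthly rate r = 9.7%/12 = 0.808333% = 0.00808333.
Recurrence: B ← B·(1+r) − $250.00.
Month 1: interest $41.50; balance after payment $4,925.50.
Month 2: interest $39.81; balance after payment $4,715.31.
Closed form: n = −ln(1 − rB₀/P)/ln(1+r) = −ln(0.834)/ln(1.00808) ≈ 22.547, so the balance reaches zero during payment 23.

23 months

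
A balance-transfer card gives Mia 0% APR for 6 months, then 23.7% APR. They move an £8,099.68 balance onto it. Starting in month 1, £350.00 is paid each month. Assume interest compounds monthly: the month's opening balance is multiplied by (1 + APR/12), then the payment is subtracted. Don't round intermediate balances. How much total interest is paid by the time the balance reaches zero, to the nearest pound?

£1,398

Promo months 1–6 at r₀ = 0%/12 = 0; months 7+ at r₁ = 23.7%/12 = 0.01975.
After month 6 (no interest yet): B = £8,099.68 − 6·£350.00 = £5,999.68.
Then at r₁ with £350.00/mo: n₂ = −ln(1 − r₁·B/P)/ln(1+r₁) ≈ 21.13 → 22 more payments.
Total paid = 27·£350.00 + £47.26 = £9,497.26; interest = £9,497.26 − £8,099.68 = £1,397.58.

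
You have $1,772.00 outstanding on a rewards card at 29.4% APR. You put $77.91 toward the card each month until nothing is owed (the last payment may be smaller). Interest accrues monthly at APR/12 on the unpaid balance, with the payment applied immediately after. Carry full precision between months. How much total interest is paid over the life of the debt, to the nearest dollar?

$851

Monthly rate r = 29.4%/12 = 2.45% = 0.0245.
Payoff takes n = ⌈−ln(1 − rB₀/P)/ln(1+r)⌉ = ⌈33.659⌉ = 34 payments; the last is $51.57.
Total paid = 33·$77.91 + $51.57 = $2,622.60.
Total interest = total paid − principal = $2,622.60 − $1,772.00 = $850.60.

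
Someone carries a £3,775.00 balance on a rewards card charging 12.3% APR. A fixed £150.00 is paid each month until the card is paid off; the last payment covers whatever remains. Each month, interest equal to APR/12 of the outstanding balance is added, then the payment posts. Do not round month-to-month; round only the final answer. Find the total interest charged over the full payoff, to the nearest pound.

£614

Monthly rate r = 12.3%/12 = 1.025% = 0.01025.
Payoff takes n = ⌈−ln(1 − rB₀/P)/ln(1+r)⌉ = ⌈29.256⌉ = 30 payments; the last is £38.58.
Total paid = 29·£150.00 + £38.58 = £4,388.58.
Total interest = total paid − principal = £4,388.58 − £3,775.00 = £613.58.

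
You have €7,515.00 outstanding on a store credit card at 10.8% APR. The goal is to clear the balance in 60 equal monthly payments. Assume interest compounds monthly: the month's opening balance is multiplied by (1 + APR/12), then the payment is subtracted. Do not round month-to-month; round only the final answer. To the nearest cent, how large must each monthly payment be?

€162.65

Monthly rate r = 10.8%/12 = 0.9% = 0.009.
Level-payment amortization: P = B₀·r / (1 − (1+r)^(−n)) = 7515.00·0.009 / (1 − 1.009^(−60)).
Denominator 1 − (1+r)^(−60) = 0.415842407.
P = 67.635 / 0.415842407 ≈ 162.65.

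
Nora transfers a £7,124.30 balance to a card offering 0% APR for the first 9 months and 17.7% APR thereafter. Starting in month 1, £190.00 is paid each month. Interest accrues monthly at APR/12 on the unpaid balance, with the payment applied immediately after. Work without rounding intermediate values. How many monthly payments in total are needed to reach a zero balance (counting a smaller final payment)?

47 months

Promo months 1–9 at r₀ = 0%/12 = 0; months 10+ at r₁ = 17.7%/12 = 0.01475.
After month 9 (no interest yet): B = £7,124.30 − 9·£190.00 = £5,414.30.
Then at r₁ with £190.00/mo: n₂ = −ln(1 − r₁·B/P)/ln(1+r₁) ≈ 37.24 → 38 more payments.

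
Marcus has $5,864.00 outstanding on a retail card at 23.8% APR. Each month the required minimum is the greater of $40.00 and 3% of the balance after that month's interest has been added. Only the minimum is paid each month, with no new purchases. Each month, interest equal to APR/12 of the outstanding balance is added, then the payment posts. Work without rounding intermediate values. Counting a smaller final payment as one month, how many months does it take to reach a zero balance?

192 months

Monthly rate r = 23.8%/12 = 1.98333% = 0.0198333.
While 3% of the post-interest balance exceeds $40.00, each month B ← (B·(1+r))·(1 − 0.03), i.e. B shrinks by the factor (1+r)·0.97 = 0.98924.
This holds for months 1–139. Entering month 140 the balance is $1,303.24; 3% of the post-interest balance is now below $40.00, so the flat $40.00 minimum applies from here.
From month 140 a fixed $40.00 at rate r clears $1,303.24 in 53 more payments. Total: 139 + 53 = 192 months.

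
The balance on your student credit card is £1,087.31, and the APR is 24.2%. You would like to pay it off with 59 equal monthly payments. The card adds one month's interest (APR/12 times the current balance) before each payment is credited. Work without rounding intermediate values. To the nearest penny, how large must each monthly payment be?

£31.68

Monthly rate r = 24.2%/12 = 2.01667% = 0.0201667.
Level-payment amortization: P = B₀·r / (1 − (1+r)^(−n)) = 1087.31·0.0201667 / (1 − 1.02017^(−59)).
Denominator 1 − (1+r)^(−59) = 0.692104471.
P = 21.9274 / 0.692104471 ≈ 31.68.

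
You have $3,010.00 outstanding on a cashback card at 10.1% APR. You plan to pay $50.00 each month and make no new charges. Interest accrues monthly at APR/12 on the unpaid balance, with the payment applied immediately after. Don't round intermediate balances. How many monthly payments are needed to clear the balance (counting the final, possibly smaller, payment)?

85 payments

Monthly rate r = 10.1%/12 = 0.841667% = 0.00841667.
Recurrence: B ← B·(1+r) − $50.00.
Month 1: interest $25.33; balance after payment $2,985.33.
Month 2: interest $25.13; balance after payment $2,960.46.
Closed form: n = −ln(1 − rB₀/P)/ln(1+r) = −ln(0.49332)/ln(1.00842) ≈ 84.306, so the balance reaches zero during payment 85.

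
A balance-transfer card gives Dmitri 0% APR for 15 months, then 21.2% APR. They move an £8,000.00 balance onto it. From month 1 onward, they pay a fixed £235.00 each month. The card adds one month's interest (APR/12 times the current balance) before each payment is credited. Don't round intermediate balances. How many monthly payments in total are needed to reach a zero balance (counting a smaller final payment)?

39 payments

Promo months 1–15 at r₀ = 0%/12 = 0; months 16+ at r₁ = 21.2%/12 = 0.0176667.
After month 15 (no interest yet): B = £8,000.00 − 15·£235.00 = £4,475.00.
Then at r₁ with £235.00/mo: n₂ = −ln(1 − r₁·B/P)/ln(1+r₁) ≈ 23.42 → 24 more payments.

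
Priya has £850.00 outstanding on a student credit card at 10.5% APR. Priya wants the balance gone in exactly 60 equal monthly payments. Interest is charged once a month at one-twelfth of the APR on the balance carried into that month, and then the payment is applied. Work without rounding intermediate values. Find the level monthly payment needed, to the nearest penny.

Monthly rate r = 10.5%/12 = 0.875% = 0.00875.
Level-payment amortization: P = B₀·r / (1 − (1+r)^(−n)) = 850.00·0.00875 / (1 − 1.00875^(−60)).
Denominator 1 − (1+r)^(−60) = 0.407092238.
P = 7.4375 / 0.407092238 ≈ 18.27.

£18.27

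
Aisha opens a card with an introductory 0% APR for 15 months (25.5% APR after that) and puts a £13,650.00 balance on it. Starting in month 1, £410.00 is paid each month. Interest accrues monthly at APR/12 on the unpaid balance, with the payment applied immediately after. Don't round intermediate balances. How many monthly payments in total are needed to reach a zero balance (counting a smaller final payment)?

39 payments

Promo months 1–15 at r₀ = 0%/12 = 0; months 16+ at r₁ = 25.5%/12 = 0.02125.
After month 15 (no interest yet): B = £13,650.00 − 15·£410.00 = £7,500.00.
Then at r₁ with £410.00/mo: n₂ = −ln(1 − r₁·B/P)/ln(1+r₁) ≈ 23.41 → 24 more payments.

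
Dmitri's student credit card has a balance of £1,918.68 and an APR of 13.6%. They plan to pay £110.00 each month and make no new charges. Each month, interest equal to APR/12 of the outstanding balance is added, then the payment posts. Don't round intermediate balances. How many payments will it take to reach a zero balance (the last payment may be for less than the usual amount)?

20 payments

Monthly rate r = 13.6%/12 = 1.13333% = 0.0113333.
Recurrence: B ← B·(1+r) − £110.00.
Month 1: interest £21.75; balance after payment £1,830.43.
Month 2: interest £20.74; balance after payment £1,741.17.
Closed form: n = −ln(1 − rB₀/P)/ln(1+r) = −ln(0.80232)/ln(1.01133) ≈ 19.544, so the balance reaches zero during payment 20.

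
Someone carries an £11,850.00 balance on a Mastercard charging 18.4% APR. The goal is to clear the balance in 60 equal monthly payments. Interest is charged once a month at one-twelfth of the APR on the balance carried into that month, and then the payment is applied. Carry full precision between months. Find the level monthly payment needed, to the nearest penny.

Monthly rate r = 18.4%/12 = 1.53333% = 0.0153333.
Level-payment amortization: P = B₀·r / (1 − (1+r)^(−n)) = 11850.00·0.0153333 / (1 − 1.01533^(−60)).
Denominator 1 − (1+r)^(−60) = 0.598688742.
P = 181.7 / 0.598688742 ≈ 303.50.

£303.50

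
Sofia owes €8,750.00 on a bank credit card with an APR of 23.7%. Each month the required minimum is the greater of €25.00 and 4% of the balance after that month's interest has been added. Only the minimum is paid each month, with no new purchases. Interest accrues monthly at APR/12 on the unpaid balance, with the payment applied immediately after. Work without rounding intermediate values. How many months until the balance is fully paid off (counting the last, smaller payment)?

Monthly rate r = 23.7%/12 = 1.975% = 0.01975.
While 4% of the post-interest balance exceeds €25.00, each month B ← (B·(1+r))·(1 − 0.04), i.e. B shrinks by the factor (1+r)·0.96 = 0.97896.
This holds for months 1–126. Entering month 127 the balance is €600.33; 4% of the post-interest balance is now below €25.00, so the flat €25.00 minimum applies from here.
From month 127 a fixed €25.00 at rate r clears €600.33 in 33 more payments. Total: 126 + 33 = 159 months.

159 months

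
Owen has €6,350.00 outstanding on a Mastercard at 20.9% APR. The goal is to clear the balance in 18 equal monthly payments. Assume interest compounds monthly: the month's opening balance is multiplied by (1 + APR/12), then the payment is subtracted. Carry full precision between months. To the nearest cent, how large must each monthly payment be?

€414.00

Monthly rate r = 20.9%/12 = 1.74167% = 0.0174167.
Level-payment amortization: P = B₀·r / (1 − (1+r)^(−n)) = 6350.00·0.0174167 / (1 − 1.01742^(−18)).
Denominator 1 − (1+r)^(−18) = 0.267140467.
P = 110.596 / 0.267140467 ≈ 414.00.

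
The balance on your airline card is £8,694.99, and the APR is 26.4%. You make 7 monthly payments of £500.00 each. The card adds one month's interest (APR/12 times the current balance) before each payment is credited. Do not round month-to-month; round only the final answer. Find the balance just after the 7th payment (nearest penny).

£6,386.05

Monthly rate r = 26.4%/12 = 2.2% = 0.022.
Each month: B ← B·(1+r) − £500.00.
Month 1: interest £191.29; balance after payment £8,386.28.
Month 2: interest £184.50; balance after payment £8,070.78.
Month 3: interest £177.56; balance after payment £7,748.34.
Month 4: interest £170.46; balance after payment £7,418.80.
Month 5: interest £163.21; balance after payment £7,082.01.
Month 6: interest £155.80; balance after payment £6,737.82.
Month 7: interest £148.23; balance after payment £6,386.05.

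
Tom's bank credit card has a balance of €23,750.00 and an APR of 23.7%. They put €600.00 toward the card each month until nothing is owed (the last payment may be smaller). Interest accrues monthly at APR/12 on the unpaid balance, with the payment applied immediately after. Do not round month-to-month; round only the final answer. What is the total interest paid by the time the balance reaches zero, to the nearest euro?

Monthly rate r = 23.7%/12 = 1.975% = 0.01975.
Payoff takes n = ⌈−ln(1 − rB₀/P)/ln(1+r)⌉ = ⌈77.833⌉ = 78 payments; the last is €500.33.
Total paid = 77·€600.00 + €500.33 = €46,700.33.
Total interest = total paid − principal = €46,700.33 − €23,750.00 = €22,950.33.

€22,950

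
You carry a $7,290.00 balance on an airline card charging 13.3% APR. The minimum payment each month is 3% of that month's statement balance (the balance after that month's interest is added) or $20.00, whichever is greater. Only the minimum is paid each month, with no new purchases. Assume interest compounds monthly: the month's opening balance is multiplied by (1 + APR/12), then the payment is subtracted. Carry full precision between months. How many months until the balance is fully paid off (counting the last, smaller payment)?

Monthly rate r = 13.3%/12 = 1.10833% = 0.0110833.
While 3% of the post-interest balance exceeds $20.00, each month B ← (B·(1+r))·(1 − 0.03), i.e. B shrinks by the factor (1+r)·0.97 = 0.98075.
This holds for months 1–124. Entering month 125 the balance is $654.64; 3% of the post-interest balance is now below $20.00, so the flat $20.00 minimum applies from here.
From month 125 a fixed $20.00 at rate r clears $654.64 in 41 more payments. Total: 124 + 41 = 165 months.

165 months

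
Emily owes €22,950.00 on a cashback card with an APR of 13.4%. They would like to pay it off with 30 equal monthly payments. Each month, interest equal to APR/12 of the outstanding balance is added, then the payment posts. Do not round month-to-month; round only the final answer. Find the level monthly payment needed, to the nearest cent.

€904.50

Monthly rate r = 13.4%/12 = 1.11667% = 0.0111667.
Level-payment amortization: P = B₀·r / (1 − (1+r)^(−n)) = 22950.00·0.0111667 / (1 − 1.01117^(−30)).
Denominator 1 − (1+r)^(−30) = 0.283332578.
P = 256.275 / 0.283332578 ≈ 904.50.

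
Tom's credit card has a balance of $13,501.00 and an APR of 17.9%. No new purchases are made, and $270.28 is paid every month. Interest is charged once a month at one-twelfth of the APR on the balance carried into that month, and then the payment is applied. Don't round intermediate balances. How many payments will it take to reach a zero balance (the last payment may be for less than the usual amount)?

93 months

Monthly rate r = 17.9%/12 = 1.49167% = 0.0149167.
Recurrence: B ← B·(1+r) − $270.28.
Month 1: interest $201.39; balance after payment $13,432.11.
Month 2: interest $200.36; balance after payment $13,362.19.
Closed form: n = −ln(1 − rB₀/P)/ln(1+r) = −ln(0.25488)/ln(1.01492) ≈ 92.321, so the balance reaches zero during payment 93.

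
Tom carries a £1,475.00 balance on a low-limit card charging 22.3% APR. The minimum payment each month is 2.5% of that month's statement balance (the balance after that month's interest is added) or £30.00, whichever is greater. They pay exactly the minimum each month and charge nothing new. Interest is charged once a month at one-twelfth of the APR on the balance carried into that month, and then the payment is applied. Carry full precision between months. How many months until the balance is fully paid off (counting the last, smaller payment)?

104 months

Monthly rate r = 22.3%/12 = 1.85833% = 0.0185833.
While 2.5% of the post-interest balance exceeds £30.00, each month B ← (B·(1+r))·(1 − 0.025), i.e. B shrinks by the factor (1+r)·0.975 = 0.99312.
This holds for months 1–33. Entering month 34 the balance is £1,174.44; 2.5% of the post-interest balance is now below £30.00, so the flat £30.00 minimum applies from here.
From month 34 a fixed £30.00 at rate r clears £1,174.44 in 71 more payments. Total: 33 + 71 = 104 months.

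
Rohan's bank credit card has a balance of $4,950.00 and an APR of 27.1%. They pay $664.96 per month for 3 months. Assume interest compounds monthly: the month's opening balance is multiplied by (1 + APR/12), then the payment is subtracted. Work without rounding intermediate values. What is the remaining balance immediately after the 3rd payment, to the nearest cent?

Monthly rate r = 27.1%/12 = 2.25833% = 0.0225833.
Each month: B ← B·(1+r) − $664.96.
Month 1: interest $111.79; balance after payment $4,396.83.
Month 2: interest $99.30; balance after payment $3,831.16.
Month 3: interest $86.52; balance after payment $3,252.72.

$3,252.72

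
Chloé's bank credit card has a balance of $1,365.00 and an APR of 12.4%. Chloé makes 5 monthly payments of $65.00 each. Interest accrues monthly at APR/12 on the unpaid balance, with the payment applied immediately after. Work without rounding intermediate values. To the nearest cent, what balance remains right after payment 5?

Monthly rate r = 12.4%/12 = 1.03333% = 0.0103333.
Each month: B ← B·(1+r) − $65.00.
Month 1: interest $14.11; balance after payment $1,314.11.
Month 2: interest $13.58; balance after payment $1,262.68.
Month 3: interest $13.05; balance after payment $1,210.73.
Month 4: interest $12.51; balance after payment $1,158.24.
Month 5: interest $11.97; balance after payment $1,105.21.

$1,105.21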